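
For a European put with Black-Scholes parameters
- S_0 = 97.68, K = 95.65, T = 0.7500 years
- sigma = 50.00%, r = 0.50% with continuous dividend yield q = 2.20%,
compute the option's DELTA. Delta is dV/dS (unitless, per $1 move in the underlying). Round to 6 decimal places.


Answer: Delta = -0.400228

Derivation:
d1 = 0.2355615285; d2 = -0.1974511734
phi(d1) = 0.3880259151; exp(-qT) = 0.9836353794; exp(-rT) = 0.9962570225
N(-d1) = 0.4068864646
Delta = -exp(-qT) * N(-d1) = -0.9836353794 * 0.4068864646 = -0.400228


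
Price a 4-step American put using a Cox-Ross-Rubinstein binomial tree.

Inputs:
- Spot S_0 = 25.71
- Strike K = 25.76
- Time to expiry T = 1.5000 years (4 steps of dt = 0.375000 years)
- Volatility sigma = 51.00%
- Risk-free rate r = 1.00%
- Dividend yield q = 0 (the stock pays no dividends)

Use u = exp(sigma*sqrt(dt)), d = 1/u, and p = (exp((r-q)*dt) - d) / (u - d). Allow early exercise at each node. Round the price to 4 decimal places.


dt = T/N = 0.375000
u = exp(sigma*sqrt(dt)) = 1.366578; d = 1/u = 0.731755
p = (exp((r-q)*dt) - d) / (u - d) = 0.428469
Discount per step: exp(-r*dt) = 0.996257
Stock lattice S(k, i) with i counting down-moves:
  k=0: S(0,0) = 25.7100
  k=1: S(1,0) = 35.1347; S(1,1) = 18.8134
  k=2: S(2,0) = 48.0143; S(2,1) = 25.7100; S(2,2) = 13.7668
  k=3: S(3,0) = 65.6154; S(3,1) = 35.1347; S(3,2) = 18.8134; S(3,3) = 10.0739
  k=4: S(4,0) = 89.6685; S(4,1) = 48.0143; S(4,2) = 25.7100; S(4,3) = 13.7668; S(4,4) = 7.3716
Terminal payoffs V(N, i) = max(K - S_T, 0):
  V(4,0) = 0.000000; V(4,1) = 0.000000; V(4,2) = 0.050000; V(4,3) = 11.993197; V(4,4) = 18.388360
Backward induction: V(k, i) = exp(-r*dt) * [p * V(k+1, i) + (1-p) * V(k+1, i+1)]; then take max(V_cont, immediate exercise) for American.
  V(3,0) = exp(-r*dt) * [p*0.000000 + (1-p)*0.000000] = 0.000000; exercise = 0.000000; V(3,0) = max -> 0.000000
  V(3,1) = exp(-r*dt) * [p*0.000000 + (1-p)*0.050000] = 0.028470; exercise = 0.000000; V(3,1) = max -> 0.028470
  V(3,2) = exp(-r*dt) * [p*0.050000 + (1-p)*11.993197] = 6.850168; exercise = 6.946587; V(3,2) = max -> 6.946587
  V(3,3) = exp(-r*dt) * [p*11.993197 + (1-p)*18.388360] = 15.589658; exercise = 15.686077; V(3,3) = max -> 15.686077
  V(2,0) = exp(-r*dt) * [p*0.000000 + (1-p)*0.028470] = 0.016210; exercise = 0.000000; V(2,0) = max -> 0.016210
  V(2,1) = exp(-r*dt) * [p*0.028470 + (1-p)*6.946587] = 3.967480; exercise = 0.050000; V(2,1) = max -> 3.967480
  V(2,2) = exp(-r*dt) * [p*6.946587 + (1-p)*15.686077] = 11.896778; exercise = 11.993197; V(2,2) = max -> 11.993197
  V(1,0) = exp(-r*dt) * [p*0.016210 + (1-p)*3.967480] = 2.265969; exercise = 0.000000; V(1,0) = max -> 2.265969
  V(1,1) = exp(-r*dt) * [p*3.967480 + (1-p)*11.993197] = 8.522405; exercise = 6.946587; V(1,1) = max -> 8.522405
  V(0,0) = exp(-r*dt) * [p*2.265969 + (1-p)*8.522405] = 5.819849; exercise = 0.050000; V(0,0) = max -> 5.819849

Answer: Price = V(0,0) = 5.8198


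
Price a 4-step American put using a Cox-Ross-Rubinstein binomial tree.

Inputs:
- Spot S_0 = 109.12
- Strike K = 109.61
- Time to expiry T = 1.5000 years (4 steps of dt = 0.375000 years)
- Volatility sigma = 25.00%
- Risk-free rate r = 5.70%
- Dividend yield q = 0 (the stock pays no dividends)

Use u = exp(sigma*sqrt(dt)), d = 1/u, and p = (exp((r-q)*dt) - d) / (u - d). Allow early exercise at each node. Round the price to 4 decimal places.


dt = T/N = 0.375000
u = exp(sigma*sqrt(dt)) = 1.165433; d = 1/u = 0.858050
p = (exp((r-q)*dt) - d) / (u - d) = 0.532088
Discount per step: exp(-r*dt) = 0.978852
Stock lattice S(k, i) with i counting down-moves:
  k=0: S(0,0) = 109.1200
  k=1: S(1,0) = 127.1721; S(1,1) = 93.6304
  k=2: S(2,0) = 148.2106; S(2,1) = 109.1200; S(2,2) = 80.3395
  k=3: S(3,0) = 172.7296; S(3,1) = 127.1721; S(3,2) = 93.6304; S(3,3) = 68.9353
  k=4: S(4,0) = 201.3049; S(4,1) = 148.2106; S(4,2) = 109.1200; S(4,3) = 80.3395; S(4,4) = 59.1500
Terminal payoffs V(N, i) = max(K - S_T, 0):
  V(4,0) = 0.000000; V(4,1) = 0.000000; V(4,2) = 0.490000; V(4,3) = 29.270454; V(4,4) = 50.460049
Backward induction: V(k, i) = exp(-r*dt) * [p * V(k+1, i) + (1-p) * V(k+1, i+1)]; then take max(V_cont, immediate exercise) for American.
  V(3,0) = exp(-r*dt) * [p*0.000000 + (1-p)*0.000000] = 0.000000; exercise = 0.000000; V(3,0) = max -> 0.000000
  V(3,1) = exp(-r*dt) * [p*0.000000 + (1-p)*0.490000] = 0.224428; exercise = 0.000000; V(3,1) = max -> 0.224428
  V(3,2) = exp(-r*dt) * [p*0.490000 + (1-p)*29.270454] = 13.661552; exercise = 15.979603; V(3,2) = max -> 15.979603
  V(3,3) = exp(-r*dt) * [p*29.270454 + (1-p)*50.460049] = 38.356615; exercise = 40.674667; V(3,3) = max -> 40.674667
  V(2,0) = exp(-r*dt) * [p*0.000000 + (1-p)*0.224428] = 0.102792; exercise = 0.000000; V(2,0) = max -> 0.102792
  V(2,1) = exp(-r*dt) * [p*0.224428 + (1-p)*15.979603] = 7.435807; exercise = 0.490000; V(2,1) = max -> 7.435807
  V(2,2) = exp(-r*dt) * [p*15.979603 + (1-p)*40.674667] = 26.952403; exercise = 29.270454; V(2,2) = max -> 29.270454
  V(1,0) = exp(-r*dt) * [p*0.102792 + (1-p)*7.435807] = 3.459258; exercise = 0.000000; V(1,0) = max -> 3.459258
  V(1,1) = exp(-r*dt) * [p*7.435807 + (1-p)*29.270454] = 17.279175; exercise = 15.979603; V(1,1) = max -> 17.279175
  V(0,0) = exp(-r*dt) * [p*3.459258 + (1-p)*17.279175] = 9.715847; exercise = 0.490000; V(0,0) = max -> 9.715847

Answer: Price = V(0,0) = 9.7158


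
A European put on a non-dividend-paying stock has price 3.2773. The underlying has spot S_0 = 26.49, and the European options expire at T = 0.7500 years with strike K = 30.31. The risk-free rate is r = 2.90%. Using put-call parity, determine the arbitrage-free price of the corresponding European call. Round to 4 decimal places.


Answer: Call price = 0.1094

Derivation:
Put-call parity: C - P = S_0 * exp(-qT) - K * exp(-rT).
S_0 * exp(-qT) = 26.4900 * 1.00000000 = 26.49000000
K * exp(-rT) = 30.3100 * 0.97848483 = 29.65787507
C = P + S*exp(-qT) - K*exp(-rT)
C = 3.2773 + 26.49000000 - 29.65787507 = 0.1094


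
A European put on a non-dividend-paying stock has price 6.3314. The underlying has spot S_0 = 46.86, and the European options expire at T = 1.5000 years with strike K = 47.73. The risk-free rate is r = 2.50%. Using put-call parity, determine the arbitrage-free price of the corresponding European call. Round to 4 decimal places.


Answer: Call price = 7.2181

Derivation:
Put-call parity: C - P = S_0 * exp(-qT) - K * exp(-rT).
S_0 * exp(-qT) = 46.8600 * 1.00000000 = 46.86000000
K * exp(-rT) = 47.7300 * 0.96319442 = 45.97326956
C = P + S*exp(-qT) - K*exp(-rT)
C = 6.3314 + 46.86000000 - 45.97326956 = 7.2181


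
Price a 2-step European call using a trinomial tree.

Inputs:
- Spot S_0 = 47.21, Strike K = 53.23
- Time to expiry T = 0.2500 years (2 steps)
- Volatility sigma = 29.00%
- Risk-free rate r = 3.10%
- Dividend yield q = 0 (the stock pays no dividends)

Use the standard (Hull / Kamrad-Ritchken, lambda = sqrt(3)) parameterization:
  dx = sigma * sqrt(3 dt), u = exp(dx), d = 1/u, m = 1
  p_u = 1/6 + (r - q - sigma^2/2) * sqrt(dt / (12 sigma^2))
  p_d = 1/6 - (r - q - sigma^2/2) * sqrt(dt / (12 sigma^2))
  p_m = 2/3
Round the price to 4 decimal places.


Answer: Price = V(0,0) = 1.0504

Derivation:
dt = T/N = 0.125000; dx = sigma*sqrt(3*dt) = 0.177588
u = exp(dx) = 1.194333; d = 1/u = 0.837287
p_u = 0.162778, p_m = 0.666667, p_d = 0.170556
Discount per step: exp(-r*dt) = 0.996132
Stock lattice S(k, j) with j the centered position index:
  k=0: S(0,+0) = 47.2100
  k=1: S(1,-1) = 39.5283; S(1,+0) = 47.2100; S(1,+1) = 56.3845
  k=2: S(2,-2) = 33.0966; S(2,-1) = 39.5283; S(2,+0) = 47.2100; S(2,+1) = 56.3845; S(2,+2) = 67.3418
Terminal payoffs V(N, j) = max(S_T - K, 0):
  V(2,-2) = 0.000000; V(2,-1) = 0.000000; V(2,+0) = 0.000000; V(2,+1) = 3.154469; V(2,+2) = 14.111841
Backward induction: V(k, j) = exp(-r*dt) * [p_u * V(k+1, j+1) + p_m * V(k+1, j) + p_d * V(k+1, j-1)]
  V(1,-1) = exp(-r*dt) * [p_u*0.000000 + p_m*0.000000 + p_d*0.000000] = 0.000000
  V(1,+0) = exp(-r*dt) * [p_u*3.154469 + p_m*0.000000 + p_d*0.000000] = 0.511491
  V(1,+1) = exp(-r*dt) * [p_u*14.111841 + p_m*3.154469 + p_d*0.000000] = 4.383055
  V(0,+0) = exp(-r*dt) * [p_u*4.383055 + p_m*0.511491 + p_d*0.000000] = 1.050380


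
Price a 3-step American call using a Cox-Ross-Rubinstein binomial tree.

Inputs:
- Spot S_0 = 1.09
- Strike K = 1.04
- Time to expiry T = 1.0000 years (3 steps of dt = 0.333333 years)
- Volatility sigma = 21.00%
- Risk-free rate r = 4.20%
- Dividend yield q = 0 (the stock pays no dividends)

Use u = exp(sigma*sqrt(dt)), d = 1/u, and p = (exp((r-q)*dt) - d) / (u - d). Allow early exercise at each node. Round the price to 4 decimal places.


dt = T/N = 0.333333
u = exp(sigma*sqrt(dt)) = 1.128900; d = 1/u = 0.885818
p = (exp((r-q)*dt) - d) / (u - d) = 0.527725
Discount per step: exp(-r*dt) = 0.986098
Stock lattice S(k, i) with i counting down-moves:
  k=0: S(0,0) = 1.0900
  k=1: S(1,0) = 1.2305; S(1,1) = 0.9655
  k=2: S(2,0) = 1.3891; S(2,1) = 1.0900; S(2,2) = 0.8553
  k=3: S(3,0) = 1.5682; S(3,1) = 1.2305; S(3,2) = 0.9655; S(3,3) = 0.7576
Terminal payoffs V(N, i) = max(S_T - K, 0):
  V(3,0) = 0.528168; V(3,1) = 0.190501; V(3,2) = 0.000000; V(3,3) = 0.000000
Backward induction: V(k, i) = exp(-r*dt) * [p * V(k+1, i) + (1-p) * V(k+1, i+1)]; then take max(V_cont, immediate exercise) for American.
  V(2,0) = exp(-r*dt) * [p*0.528168 + (1-p)*0.190501] = 0.363571; exercise = 0.349112; V(2,0) = max -> 0.363571
  V(2,1) = exp(-r*dt) * [p*0.190501 + (1-p)*0.000000] = 0.099134; exercise = 0.050000; V(2,1) = max -> 0.099134
  V(2,2) = exp(-r*dt) * [p*0.000000 + (1-p)*0.000000] = 0.000000; exercise = 0.000000; V(2,2) = max -> 0.000000
  V(1,0) = exp(-r*dt) * [p*0.363571 + (1-p)*0.099134] = 0.235366; exercise = 0.190501; V(1,0) = max -> 0.235366
  V(1,1) = exp(-r*dt) * [p*0.099134 + (1-p)*0.000000] = 0.051588; exercise = 0.000000; V(1,1) = max -> 0.051588
  V(0,0) = exp(-r*dt) * [p*0.235366 + (1-p)*0.051588] = 0.146507; exercise = 0.050000; V(0,0) = max -> 0.146507

Answer: Price = V(0,0) = 0.1465


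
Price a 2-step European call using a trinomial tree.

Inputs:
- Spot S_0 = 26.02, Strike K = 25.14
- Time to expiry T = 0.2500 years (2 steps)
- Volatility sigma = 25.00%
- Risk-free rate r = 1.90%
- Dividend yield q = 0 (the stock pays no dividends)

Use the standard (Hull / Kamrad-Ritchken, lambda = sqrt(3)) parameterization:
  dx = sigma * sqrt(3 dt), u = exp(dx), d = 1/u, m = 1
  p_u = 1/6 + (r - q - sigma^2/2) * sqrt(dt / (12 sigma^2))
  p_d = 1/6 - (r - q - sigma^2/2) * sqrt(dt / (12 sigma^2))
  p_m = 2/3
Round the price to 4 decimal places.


Answer: Price = V(0,0) = 1.8155

Derivation:
dt = T/N = 0.125000; dx = sigma*sqrt(3*dt) = 0.153093
u = exp(dx) = 1.165433; d = 1/u = 0.858050
p_u = 0.161666, p_m = 0.666667, p_d = 0.171668
Discount per step: exp(-r*dt) = 0.997628
Stock lattice S(k, j) with j the centered position index:
  k=0: S(0,+0) = 26.0200
  k=1: S(1,-1) = 22.3265; S(1,+0) = 26.0200; S(1,+1) = 30.3246
  k=2: S(2,-2) = 19.1572; S(2,-1) = 22.3265; S(2,+0) = 26.0200; S(2,+1) = 30.3246; S(2,+2) = 35.3413
Terminal payoffs V(N, j) = max(S_T - K, 0):
  V(2,-2) = 0.000000; V(2,-1) = 0.000000; V(2,+0) = 0.880000; V(2,+1) = 5.184579; V(2,+2) = 10.201280
Backward induction: V(k, j) = exp(-r*dt) * [p_u * V(k+1, j+1) + p_m * V(k+1, j) + p_d * V(k+1, j-1)]
  V(1,-1) = exp(-r*dt) * [p_u*0.880000 + p_m*0.000000 + p_d*0.000000] = 0.141928
  V(1,+0) = exp(-r*dt) * [p_u*5.184579 + p_m*0.880000 + p_d*0.000000] = 1.421455
  V(1,+1) = exp(-r*dt) * [p_u*10.201280 + p_m*5.184579 + p_d*0.880000] = 5.244180
  V(0,+0) = exp(-r*dt) * [p_u*5.244180 + p_m*1.421455 + p_d*0.141928] = 1.815488


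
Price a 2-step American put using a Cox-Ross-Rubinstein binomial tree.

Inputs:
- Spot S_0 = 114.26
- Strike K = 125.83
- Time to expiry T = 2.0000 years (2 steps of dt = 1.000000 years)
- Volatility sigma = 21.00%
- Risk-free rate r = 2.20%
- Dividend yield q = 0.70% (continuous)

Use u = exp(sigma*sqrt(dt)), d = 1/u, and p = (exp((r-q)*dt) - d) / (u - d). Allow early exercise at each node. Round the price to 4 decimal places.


dt = T/N = 1.000000
u = exp(sigma*sqrt(dt)) = 1.233678; d = 1/u = 0.810584
p = (exp((r-q)*dt) - d) / (u - d) = 0.483412
Discount per step: exp(-r*dt) = 0.978240
Stock lattice S(k, i) with i counting down-moves:
  k=0: S(0,0) = 114.2600
  k=1: S(1,0) = 140.9601; S(1,1) = 92.6174
  k=2: S(2,0) = 173.8993; S(2,1) = 114.2600; S(2,2) = 75.0742
Terminal payoffs V(N, i) = max(K - S_T, 0):
  V(2,0) = 0.000000; V(2,1) = 11.570000; V(2,2) = 50.755830
Backward induction: V(k, i) = exp(-r*dt) * [p * V(k+1, i) + (1-p) * V(k+1, i+1)]; then take max(V_cont, immediate exercise) for American.
  V(1,0) = exp(-r*dt) * [p*0.000000 + (1-p)*11.570000] = 5.846862; exercise = 0.000000; V(1,0) = max -> 5.846862
  V(1,1) = exp(-r*dt) * [p*11.570000 + (1-p)*50.755830] = 31.120670; exercise = 33.212644; V(1,1) = max -> 33.212644
  V(0,0) = exp(-r*dt) * [p*5.846862 + (1-p)*33.212644] = 19.548844; exercise = 11.570000; V(0,0) = max -> 19.548844

Answer: Price = V(0,0) = 19.5488


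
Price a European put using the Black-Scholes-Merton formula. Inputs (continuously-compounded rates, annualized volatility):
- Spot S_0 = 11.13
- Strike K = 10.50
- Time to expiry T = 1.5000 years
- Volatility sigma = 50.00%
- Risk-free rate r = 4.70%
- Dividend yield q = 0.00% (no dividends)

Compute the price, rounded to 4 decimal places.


d1 = (ln(S/K) + (r - q + 0.5*sigma^2) * T) / (sigma * sqrt(T)) = 0.51646496
d2 = d1 - sigma * sqrt(T) = -0.09590747
exp(-rT) = 0.93192774; exp(-qT) = 1.00000000
P = K * exp(-rT) * N(-d2) - S_0 * exp(-qT) * N(-d1)
N(-d1) = 0.30276485; N(-d2) = 0.53820297
P = 10.5000 * 0.93192774 * 0.53820297 - 11.1300 * 1.00000000 * 0.30276485 = 1.8967

Answer: Price = 1.8967


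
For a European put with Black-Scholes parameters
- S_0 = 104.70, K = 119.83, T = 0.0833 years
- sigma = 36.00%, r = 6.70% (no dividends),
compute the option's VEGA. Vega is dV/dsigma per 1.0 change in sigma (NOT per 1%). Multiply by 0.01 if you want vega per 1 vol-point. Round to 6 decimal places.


d1 = -1.1933909013; d2 = -1.2972931631
phi(d1) = 0.1957279773; exp(-qT) = 1.0000000000; exp(-rT) = 0.9944344454
Vega = S * exp(-qT) * phi(d1) * sqrt(T) = 104.7000 * 1.0000000000 * 0.1957279773 * 0.2886173938 = 5.914555

Answer: Vega = 5.914555


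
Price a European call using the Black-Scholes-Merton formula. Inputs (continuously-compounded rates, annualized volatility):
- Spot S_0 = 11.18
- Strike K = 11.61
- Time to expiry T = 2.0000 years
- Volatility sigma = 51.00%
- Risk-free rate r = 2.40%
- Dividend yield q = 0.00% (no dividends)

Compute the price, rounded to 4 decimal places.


d1 = (ln(S/K) + (r - q + 0.5*sigma^2) * T) / (sigma * sqrt(T)) = 0.37484933
d2 = d1 - sigma * sqrt(T) = -0.34639959
exp(-rT) = 0.95313379; exp(-qT) = 1.00000000
C = S_0 * exp(-qT) * N(d1) - K * exp(-rT) * N(d2)
N(d1) = 0.64611374; N(d2) = 0.36452122
C = 11.1800 * 1.00000000 * 0.64611374 - 11.6100 * 0.95313379 * 0.36452122 = 3.1898

Answer: Price = 3.1898


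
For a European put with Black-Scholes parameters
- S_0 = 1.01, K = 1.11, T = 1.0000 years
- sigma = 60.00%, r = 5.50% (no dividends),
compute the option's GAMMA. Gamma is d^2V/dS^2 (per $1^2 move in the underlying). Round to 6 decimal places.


Answer: Gamma = 0.640494

Derivation:
d1 = 0.2343171925; d2 = -0.3656828075
phi(d1) = 0.3881393685; exp(-qT) = 1.0000000000; exp(-rT) = 0.9464851480
Gamma = exp(-qT) * phi(d1) / (S * sigma * sqrt(T)) = 1.0000000000 * 0.3881393685 / (1.0100 * 0.6000 * 1.0000000000) = 0.640494


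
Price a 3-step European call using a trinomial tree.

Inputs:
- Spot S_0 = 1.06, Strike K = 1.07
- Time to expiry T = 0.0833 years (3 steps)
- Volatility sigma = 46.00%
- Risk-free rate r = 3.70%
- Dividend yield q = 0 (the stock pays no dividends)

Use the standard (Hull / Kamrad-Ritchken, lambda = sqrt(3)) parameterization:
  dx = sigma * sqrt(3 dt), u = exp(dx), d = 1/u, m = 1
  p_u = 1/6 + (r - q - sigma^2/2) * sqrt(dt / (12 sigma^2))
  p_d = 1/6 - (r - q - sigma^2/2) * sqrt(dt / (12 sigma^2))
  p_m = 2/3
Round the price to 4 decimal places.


dt = T/N = 0.027767; dx = sigma*sqrt(3*dt) = 0.132764
u = exp(dx) = 1.141980; d = 1/u = 0.875672
p_u = 0.159472, p_m = 0.666667, p_d = 0.173861
Discount per step: exp(-r*dt) = 0.998973
Stock lattice S(k, j) with j the centered position index:
  k=0: S(0,+0) = 1.0600
  k=1: S(1,-1) = 0.9282; S(1,+0) = 1.0600; S(1,+1) = 1.2105
  k=2: S(2,-2) = 0.8128; S(2,-1) = 0.9282; S(2,+0) = 1.0600; S(2,+1) = 1.2105; S(2,+2) = 1.3824
  k=3: S(3,-3) = 0.7118; S(3,-2) = 0.8128; S(3,-1) = 0.9282; S(3,+0) = 1.0600; S(3,+1) = 1.2105; S(3,+2) = 1.3824; S(3,+3) = 1.5786
Terminal payoffs V(N, j) = max(S_T - K, 0):
  V(3,-3) = 0.000000; V(3,-2) = 0.000000; V(3,-1) = 0.000000; V(3,+0) = 0.000000; V(3,+1) = 0.140499; V(3,+2) = 0.312367; V(3,+3) = 0.508636
Backward induction: V(k, j) = exp(-r*dt) * [p_u * V(k+1, j+1) + p_m * V(k+1, j) + p_d * V(k+1, j-1)]
  V(2,-2) = exp(-r*dt) * [p_u*0.000000 + p_m*0.000000 + p_d*0.000000] = 0.000000
  V(2,-1) = exp(-r*dt) * [p_u*0.000000 + p_m*0.000000 + p_d*0.000000] = 0.000000
  V(2,+0) = exp(-r*dt) * [p_u*0.140499 + p_m*0.000000 + p_d*0.000000] = 0.022383
  V(2,+1) = exp(-r*dt) * [p_u*0.312367 + p_m*0.140499 + p_d*0.000000] = 0.143333
  V(2,+2) = exp(-r*dt) * [p_u*0.508636 + p_m*0.312367 + p_d*0.140499] = 0.313463
  V(1,-1) = exp(-r*dt) * [p_u*0.022383 + p_m*0.000000 + p_d*0.000000] = 0.003566
  V(1,+0) = exp(-r*dt) * [p_u*0.143333 + p_m*0.022383 + p_d*0.000000] = 0.037741
  V(1,+1) = exp(-r*dt) * [p_u*0.313463 + p_m*0.143333 + p_d*0.022383] = 0.149282
  V(0,+0) = exp(-r*dt) * [p_u*0.149282 + p_m*0.037741 + p_d*0.003566] = 0.049536

Answer: Price = V(0,0) = 0.0495


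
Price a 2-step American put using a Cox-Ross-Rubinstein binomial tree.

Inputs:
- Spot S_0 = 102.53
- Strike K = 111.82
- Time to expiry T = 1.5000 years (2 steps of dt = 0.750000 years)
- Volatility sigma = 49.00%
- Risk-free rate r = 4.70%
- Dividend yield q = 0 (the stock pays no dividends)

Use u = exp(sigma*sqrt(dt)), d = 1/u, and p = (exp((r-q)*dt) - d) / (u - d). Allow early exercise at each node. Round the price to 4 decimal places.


Answer: Price = V(0,0) = 26.4700

Derivation:
dt = T/N = 0.750000
u = exp(sigma*sqrt(dt)) = 1.528600; d = 1/u = 0.654193
p = (exp((r-q)*dt) - d) / (u - d) = 0.436508
Discount per step: exp(-r*dt) = 0.965364
Stock lattice S(k, i) with i counting down-moves:
  k=0: S(0,0) = 102.5300
  k=1: S(1,0) = 156.7274; S(1,1) = 67.0744
  k=2: S(2,0) = 239.5735; S(2,1) = 102.5300; S(2,2) = 43.8796
Terminal payoffs V(N, i) = max(K - S_T, 0):
  V(2,0) = 0.000000; V(2,1) = 9.290000; V(2,2) = 67.940355
Backward induction: V(k, i) = exp(-r*dt) * [p * V(k+1, i) + (1-p) * V(k+1, i+1)]; then take max(V_cont, immediate exercise) for American.
  V(1,0) = exp(-r*dt) * [p*0.000000 + (1-p)*9.290000] = 5.053530; exercise = 0.000000; V(1,0) = max -> 5.053530
  V(1,1) = exp(-r*dt) * [p*9.290000 + (1-p)*67.940355] = 40.872571; exercise = 44.745564; V(1,1) = max -> 44.745564
  V(0,0) = exp(-r*dt) * [p*5.053530 + (1-p)*44.745564] = 26.469979; exercise = 9.290000; V(0,0) = max -> 26.469979


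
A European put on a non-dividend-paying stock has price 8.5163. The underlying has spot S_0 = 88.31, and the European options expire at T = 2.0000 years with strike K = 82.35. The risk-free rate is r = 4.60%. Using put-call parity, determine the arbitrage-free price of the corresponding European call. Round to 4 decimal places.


Answer: Call price = 21.7144

Derivation:
Put-call parity: C - P = S_0 * exp(-qT) - K * exp(-rT).
S_0 * exp(-qT) = 88.3100 * 1.00000000 = 88.31000000
K * exp(-rT) = 82.3500 * 0.91210515 = 75.11185907
C = P + S*exp(-qT) - K*exp(-rT)
C = 8.5163 + 88.31000000 - 75.11185907 = 21.7144


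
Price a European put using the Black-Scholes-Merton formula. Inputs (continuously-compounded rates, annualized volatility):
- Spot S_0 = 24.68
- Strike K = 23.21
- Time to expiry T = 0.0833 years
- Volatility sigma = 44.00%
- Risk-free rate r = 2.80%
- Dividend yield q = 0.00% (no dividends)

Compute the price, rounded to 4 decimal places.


Answer: Price = 0.5980

Derivation:
d1 = (ln(S/K) + (r - q + 0.5*sigma^2) * T) / (sigma * sqrt(T)) = 0.56543731
d2 = d1 - sigma * sqrt(T) = 0.43844566
exp(-rT) = 0.99767032; exp(-qT) = 1.00000000
P = K * exp(-rT) * N(-d2) - S_0 * exp(-qT) * N(-d1)
N(-d1) = 0.28588818; N(-d2) = 0.33053163
P = 23.2100 * 0.99767032 * 0.33053163 - 24.6800 * 1.00000000 * 0.28588818 = 0.5980


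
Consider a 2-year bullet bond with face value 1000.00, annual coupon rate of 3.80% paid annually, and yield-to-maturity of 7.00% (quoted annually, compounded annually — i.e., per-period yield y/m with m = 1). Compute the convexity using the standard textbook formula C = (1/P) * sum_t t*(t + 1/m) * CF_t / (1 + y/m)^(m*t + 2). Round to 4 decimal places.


Coupon per period c = face * coupon_rate / m = 38.000000
Periods per year m = 1; per-period yield y/m = 0.070000
Number of cashflows N = 2
Cashflows (t years, CF_t, discount factor 1/(1+y/m)^(m*t), PV):
  t = 1.0000: CF_t = 38.000000, DF = 0.934579, PV = 35.514019
  t = 2.0000: CF_t = 1038.000000, DF = 0.873439, PV = 906.629400
Price P = sum_t PV_t = 942.143419
Convexity numerator sum_t t*(t + 1/m) * CF_t / (1+y/m)^(m*t + 2):
  t = 1.0000: term = 62.038639
  t = 2.0000: term = 4751.311381
Convexity = (1/P) * sum = 4813.350019 / 942.143419 = 5.108936

Answer: Convexity = 5.1089


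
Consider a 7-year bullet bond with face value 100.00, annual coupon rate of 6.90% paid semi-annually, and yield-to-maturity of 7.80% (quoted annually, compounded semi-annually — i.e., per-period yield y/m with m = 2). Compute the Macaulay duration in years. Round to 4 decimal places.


Answer: Macaulay duration = 5.6286 years

Derivation:
Coupon per period c = face * coupon_rate / m = 3.450000
Periods per year m = 2; per-period yield y/m = 0.039000
Number of cashflows N = 14
Cashflows (t years, CF_t, discount factor 1/(1+y/m)^(m*t), PV):
  t = 0.5000: CF_t = 3.450000, DF = 0.962464, PV = 3.320500
  t = 1.0000: CF_t = 3.450000, DF = 0.926337, PV = 3.195862
  t = 1.5000: CF_t = 3.450000, DF = 0.891566, PV = 3.075902
  t = 2.0000: CF_t = 3.450000, DF = 0.858100, PV = 2.960444
  t = 2.5000: CF_t = 3.450000, DF = 0.825890, PV = 2.849321
  t = 3.0000: CF_t = 3.450000, DF = 0.794889, PV = 2.742368
  t = 3.5000: CF_t = 3.450000, DF = 0.765052, PV = 2.639431
  t = 4.0000: CF_t = 3.450000, DF = 0.736335, PV = 2.540357
  t = 4.5000: CF_t = 3.450000, DF = 0.708696, PV = 2.445002
  t = 5.0000: CF_t = 3.450000, DF = 0.682094, PV = 2.353226
  t = 5.5000: CF_t = 3.450000, DF = 0.656491, PV = 2.264895
  t = 6.0000: CF_t = 3.450000, DF = 0.631849, PV = 2.179880
  t = 6.5000: CF_t = 3.450000, DF = 0.608132, PV = 2.098056
  t = 7.0000: CF_t = 103.450000, DF = 0.585305, PV = 60.549816
Price P = sum_t PV_t = 95.215059
Macaulay numerator sum_t t * PV_t:
  t * PV_t at t = 0.5000: 1.660250
  t * PV_t at t = 1.0000: 3.195862
  t * PV_t at t = 1.5000: 4.613853
  t * PV_t at t = 2.0000: 5.920889
  t * PV_t at t = 2.5000: 7.123302
  t * PV_t at t = 3.0000: 8.227105
  t * PV_t at t = 3.5000: 9.238007
  t * PV_t at t = 4.0000: 10.161427
  t * PV_t at t = 4.5000: 11.002508
  t * PV_t at t = 5.0000: 11.766129
  t * PV_t at t = 5.5000: 12.456922
  t * PV_t at t = 6.0000: 13.079278
  t * PV_t at t = 6.5000: 13.637361
  t * PV_t at t = 7.0000: 423.848713
Macaulay duration D = (sum_t t * PV_t) / P = 535.931608 / 95.215059 = 5.628643


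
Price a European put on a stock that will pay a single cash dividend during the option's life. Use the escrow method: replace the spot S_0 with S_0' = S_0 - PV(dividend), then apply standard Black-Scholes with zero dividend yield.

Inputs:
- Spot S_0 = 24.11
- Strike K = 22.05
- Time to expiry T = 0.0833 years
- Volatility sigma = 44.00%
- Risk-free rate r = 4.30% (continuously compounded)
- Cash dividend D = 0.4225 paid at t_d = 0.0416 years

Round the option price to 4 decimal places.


Answer: Price = 0.4941

Derivation:
PV(D) = D * exp(-r * t_d) = 0.4225 * 0.99821280 = 0.42174491
S_0' = S_0 - PV(D) = 24.1100 - 0.42174491 = 23.68825509
d1 = (ln(S_0'/K) + (r + sigma^2/2)*T) / (sigma*sqrt(T)) = 0.65604389
d2 = d1 - sigma*sqrt(T) = 0.52905223
exp(-rT) = 0.99642451
N(-d1) = 0.25589794; N(-d2) = 0.29838461
P = K * exp(-rT) * N(-d2) - S_0' * N(-d1) = 22.0500 * 0.99642451 * 0.29838461 - 23.68825509 * 0.25589794 = 0.4941


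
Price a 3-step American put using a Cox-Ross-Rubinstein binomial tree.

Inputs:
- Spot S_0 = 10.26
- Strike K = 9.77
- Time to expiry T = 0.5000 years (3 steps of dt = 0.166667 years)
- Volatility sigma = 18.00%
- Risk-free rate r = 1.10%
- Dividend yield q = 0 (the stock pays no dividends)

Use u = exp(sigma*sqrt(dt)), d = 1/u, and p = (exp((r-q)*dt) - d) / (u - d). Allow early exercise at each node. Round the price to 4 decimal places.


Answer: Price = V(0,0) = 0.2922

Derivation:
dt = T/N = 0.166667
u = exp(sigma*sqrt(dt)) = 1.076252; d = 1/u = 0.929150
p = (exp((r-q)*dt) - d) / (u - d) = 0.494112
Discount per step: exp(-r*dt) = 0.998168
Stock lattice S(k, i) with i counting down-moves:
  k=0: S(0,0) = 10.2600
  k=1: S(1,0) = 11.0423; S(1,1) = 9.5331
  k=2: S(2,0) = 11.8843; S(2,1) = 10.2600; S(2,2) = 8.8577
  k=3: S(3,0) = 12.7906; S(3,1) = 11.0423; S(3,2) = 9.5331; S(3,3) = 8.2301
Terminal payoffs V(N, i) = max(K - S_T, 0):
  V(3,0) = 0.000000; V(3,1) = 0.000000; V(3,2) = 0.236917; V(3,3) = 1.539895
Backward induction: V(k, i) = exp(-r*dt) * [p * V(k+1, i) + (1-p) * V(k+1, i+1)]; then take max(V_cont, immediate exercise) for American.
  V(2,0) = exp(-r*dt) * [p*0.000000 + (1-p)*0.000000] = 0.000000; exercise = 0.000000; V(2,0) = max -> 0.000000
  V(2,1) = exp(-r*dt) * [p*0.000000 + (1-p)*0.236917] = 0.119634; exercise = 0.000000; V(2,1) = max -> 0.119634
  V(2,2) = exp(-r*dt) * [p*0.236917 + (1-p)*1.539895] = 0.894437; exercise = 0.912333; V(2,2) = max -> 0.912333
  V(1,0) = exp(-r*dt) * [p*0.000000 + (1-p)*0.119634] = 0.060411; exercise = 0.000000; V(1,0) = max -> 0.060411
  V(1,1) = exp(-r*dt) * [p*0.119634 + (1-p)*0.912333] = 0.519697; exercise = 0.236917; V(1,1) = max -> 0.519697
  V(0,0) = exp(-r*dt) * [p*0.060411 + (1-p)*0.519697] = 0.292222; exercise = 0.000000; V(0,0) = max -> 0.292222


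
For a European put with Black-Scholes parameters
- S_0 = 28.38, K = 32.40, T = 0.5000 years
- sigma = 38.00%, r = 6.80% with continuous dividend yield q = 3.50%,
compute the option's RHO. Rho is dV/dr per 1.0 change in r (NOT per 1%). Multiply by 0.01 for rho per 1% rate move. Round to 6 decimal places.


Answer: Rho = -11.184672

Derivation:
d1 = -0.2972593211; d2 = -0.5659598980
phi(d1) = 0.3817000893; exp(-qT) = 0.9826522357; exp(-rT) = 0.9665715046
N(-d2) = 0.7142894791
Rho = -K*T*exp(-rT)*N(-d2) = -32.4000 * 0.5000 * 0.9665715046 * 0.7142894791 = -11.184672


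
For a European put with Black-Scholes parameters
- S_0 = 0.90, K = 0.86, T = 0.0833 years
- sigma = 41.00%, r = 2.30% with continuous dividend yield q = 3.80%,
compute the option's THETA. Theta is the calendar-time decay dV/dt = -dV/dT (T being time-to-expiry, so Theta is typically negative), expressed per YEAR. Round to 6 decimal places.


Answer: Theta = -0.235395

Derivation:
d1 = 0.4327971249; d2 = 0.3144639935
phi(d1) = 0.3632749807; exp(-qT) = 0.9968396046; exp(-rT) = 0.9980859342
Theta = -S*exp(-qT)*phi(d1)*sigma/(2*sqrt(T)) + r*K*exp(-rT)*N(-d2) - q*S*exp(-qT)*N(-d1)
N(-d1) = 0.3325810811; N(-d2) = 0.3765843297; sqrt(T) = 0.2886173938
Term 1 = -0.9000 * 0.9968396046 * 0.3632749807 * 0.4100 / (2 * 0.2886173938) = -0.2314912832
Term 2 = 0.0230 * 0.8600 * 0.9980859342 * 0.3765843297 = 0.0074345805
Term 3 = -0.0380 * 0.9000 * 0.9968396046 * 0.3325810811 = -0.0113383258
Theta = -0.2314912832 + (0.0074345805) + (-0.0113383258) = -0.235395


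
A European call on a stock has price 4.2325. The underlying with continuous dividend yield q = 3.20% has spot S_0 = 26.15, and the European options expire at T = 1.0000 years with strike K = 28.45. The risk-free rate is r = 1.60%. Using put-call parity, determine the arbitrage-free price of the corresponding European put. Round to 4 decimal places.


Put-call parity: C - P = S_0 * exp(-qT) - K * exp(-rT).
S_0 * exp(-qT) = 26.1500 * 0.96850658 = 25.32644712
K * exp(-rT) = 28.4500 * 0.98412732 = 27.99842226
P = C - S*exp(-qT) + K*exp(-rT)
P = 4.2325 - 25.32644712 + 27.99842226 = 6.9045

Answer: Put price = 6.9045


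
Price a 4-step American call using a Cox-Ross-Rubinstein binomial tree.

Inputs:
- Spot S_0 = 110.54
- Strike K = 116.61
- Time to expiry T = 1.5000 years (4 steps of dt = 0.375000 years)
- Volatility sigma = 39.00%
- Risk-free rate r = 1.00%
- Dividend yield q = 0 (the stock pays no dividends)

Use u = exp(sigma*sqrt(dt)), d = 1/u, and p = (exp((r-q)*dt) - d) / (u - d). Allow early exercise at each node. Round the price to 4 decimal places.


dt = T/N = 0.375000
u = exp(sigma*sqrt(dt)) = 1.269757; d = 1/u = 0.787552
p = (exp((r-q)*dt) - d) / (u - d) = 0.448367
Discount per step: exp(-r*dt) = 0.996257
Stock lattice S(k, i) with i counting down-moves:
  k=0: S(0,0) = 110.5400
  k=1: S(1,0) = 140.3589; S(1,1) = 87.0561
  k=2: S(2,0) = 178.2216; S(2,1) = 110.5400; S(2,2) = 68.5612
  k=3: S(3,0) = 226.2981; S(3,1) = 140.3589; S(3,2) = 87.0561; S(3,3) = 53.9956
  k=4: S(4,0) = 287.3435; S(4,1) = 178.2216; S(4,2) = 110.5400; S(4,3) = 68.5612; S(4,4) = 42.5243
Terminal payoffs V(N, i) = max(S_T - K, 0):
  V(4,0) = 170.733524; V(4,1) = 61.611640; V(4,2) = 0.000000; V(4,3) = 0.000000; V(4,4) = 0.000000
Backward induction: V(k, i) = exp(-r*dt) * [p * V(k+1, i) + (1-p) * V(k+1, i+1)]; then take max(V_cont, immediate exercise) for American.
  V(3,0) = exp(-r*dt) * [p*170.733524 + (1-p)*61.611640] = 110.124578; exercise = 109.688109; V(3,0) = max -> 110.124578
  V(3,1) = exp(-r*dt) * [p*61.611640 + (1-p)*0.000000] = 27.521244; exercise = 23.748898; V(3,1) = max -> 27.521244
  V(3,2) = exp(-r*dt) * [p*0.000000 + (1-p)*0.000000] = 0.000000; exercise = 0.000000; V(3,2) = max -> 0.000000
  V(3,3) = exp(-r*dt) * [p*0.000000 + (1-p)*0.000000] = 0.000000; exercise = 0.000000; V(3,3) = max -> 0.000000
  V(2,0) = exp(-r*dt) * [p*110.124578 + (1-p)*27.521244] = 64.316235; exercise = 61.611640; V(2,0) = max -> 64.316235
  V(2,1) = exp(-r*dt) * [p*27.521244 + (1-p)*0.000000] = 12.293438; exercise = 0.000000; V(2,1) = max -> 12.293438
  V(2,2) = exp(-r*dt) * [p*0.000000 + (1-p)*0.000000] = 0.000000; exercise = 0.000000; V(2,2) = max -> 0.000000
  V(1,0) = exp(-r*dt) * [p*64.316235 + (1-p)*12.293438] = 35.485437; exercise = 23.748898; V(1,0) = max -> 35.485437
  V(1,1) = exp(-r*dt) * [p*12.293438 + (1-p)*0.000000] = 5.491344; exercise = 0.000000; V(1,1) = max -> 5.491344
  V(0,0) = exp(-r*dt) * [p*35.485437 + (1-p)*5.491344] = 18.868822; exercise = 0.000000; V(0,0) = max -> 18.868822

Answer: Price = V(0,0) = 18.8688


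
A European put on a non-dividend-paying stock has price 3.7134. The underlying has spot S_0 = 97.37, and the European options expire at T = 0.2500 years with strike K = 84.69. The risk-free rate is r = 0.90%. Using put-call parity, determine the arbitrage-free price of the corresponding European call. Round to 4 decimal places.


Put-call parity: C - P = S_0 * exp(-qT) - K * exp(-rT).
S_0 * exp(-qT) = 97.3700 * 1.00000000 = 97.37000000
K * exp(-rT) = 84.6900 * 0.99775253 = 84.49966171
C = P + S*exp(-qT) - K*exp(-rT)
C = 3.7134 + 97.37000000 - 84.49966171 = 16.5837

Answer: Call price = 16.5837


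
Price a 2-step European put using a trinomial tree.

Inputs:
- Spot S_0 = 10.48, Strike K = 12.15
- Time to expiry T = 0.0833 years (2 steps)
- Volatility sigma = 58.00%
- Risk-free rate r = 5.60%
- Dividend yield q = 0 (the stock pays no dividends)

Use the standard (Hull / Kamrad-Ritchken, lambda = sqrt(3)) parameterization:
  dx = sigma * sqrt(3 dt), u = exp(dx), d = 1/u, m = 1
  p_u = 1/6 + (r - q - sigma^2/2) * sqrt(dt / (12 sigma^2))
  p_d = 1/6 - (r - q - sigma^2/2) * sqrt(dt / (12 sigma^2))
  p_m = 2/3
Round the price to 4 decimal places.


dt = T/N = 0.041650; dx = sigma*sqrt(3*dt) = 0.205020
u = exp(dx) = 1.227550; d = 1/u = 0.814631
p_u = 0.155270, p_m = 0.666667, p_d = 0.178063
Discount per step: exp(-r*dt) = 0.997670
Stock lattice S(k, j) with j the centered position index:
  k=0: S(0,+0) = 10.4800
  k=1: S(1,-1) = 8.5373; S(1,+0) = 10.4800; S(1,+1) = 12.8647
  k=2: S(2,-2) = 6.9548; S(2,-1) = 8.5373; S(2,+0) = 10.4800; S(2,+1) = 12.8647; S(2,+2) = 15.7921
Terminal payoffs V(N, j) = max(K - S_T, 0):
  V(2,-2) = 5.195223; V(2,-1) = 3.612666; V(2,+0) = 1.670000; V(2,+1) = 0.000000; V(2,+2) = 0.000000
Backward induction: V(k, j) = exp(-r*dt) * [p_u * V(k+1, j+1) + p_m * V(k+1, j) + p_d * V(k+1, j-1)]
  V(1,-1) = exp(-r*dt) * [p_u*1.670000 + p_m*3.612666 + p_d*5.195223] = 3.584454
  V(1,+0) = exp(-r*dt) * [p_u*0.000000 + p_m*1.670000 + p_d*3.612666] = 1.752525
  V(1,+1) = exp(-r*dt) * [p_u*0.000000 + p_m*0.000000 + p_d*1.670000] = 0.296673
  V(0,+0) = exp(-r*dt) * [p_u*0.296673 + p_m*1.752525 + p_d*3.584454] = 1.848358

Answer: Price = V(0,0) = 1.8484


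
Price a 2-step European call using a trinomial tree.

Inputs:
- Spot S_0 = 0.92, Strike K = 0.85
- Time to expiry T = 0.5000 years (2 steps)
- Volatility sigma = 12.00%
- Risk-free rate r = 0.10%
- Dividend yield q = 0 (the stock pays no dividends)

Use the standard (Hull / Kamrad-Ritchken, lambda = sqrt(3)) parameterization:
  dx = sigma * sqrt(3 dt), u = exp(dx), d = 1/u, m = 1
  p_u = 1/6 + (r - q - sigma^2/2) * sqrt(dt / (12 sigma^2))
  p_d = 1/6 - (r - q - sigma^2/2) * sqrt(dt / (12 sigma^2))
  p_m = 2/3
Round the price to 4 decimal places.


dt = T/N = 0.250000; dx = sigma*sqrt(3*dt) = 0.103923
u = exp(dx) = 1.109515; d = 1/u = 0.901295
p_u = 0.159209, p_m = 0.666667, p_d = 0.174124
Discount per step: exp(-r*dt) = 0.999750
Stock lattice S(k, j) with j the centered position index:
  k=0: S(0,+0) = 0.9200
  k=1: S(1,-1) = 0.8292; S(1,+0) = 0.9200; S(1,+1) = 1.0208
  k=2: S(2,-2) = 0.7473; S(2,-1) = 0.8292; S(2,+0) = 0.9200; S(2,+1) = 1.0208; S(2,+2) = 1.1325
Terminal payoffs V(N, j) = max(S_T - K, 0):
  V(2,-2) = 0.000000; V(2,-1) = 0.000000; V(2,+0) = 0.070000; V(2,+1) = 0.170754; V(2,+2) = 0.282542
Backward induction: V(k, j) = exp(-r*dt) * [p_u * V(k+1, j+1) + p_m * V(k+1, j) + p_d * V(k+1, j-1)]
  V(1,-1) = exp(-r*dt) * [p_u*0.070000 + p_m*0.000000 + p_d*0.000000] = 0.011142
  V(1,+0) = exp(-r*dt) * [p_u*0.170754 + p_m*0.070000 + p_d*0.000000] = 0.073834
  V(1,+1) = exp(-r*dt) * [p_u*0.282542 + p_m*0.170754 + p_d*0.070000] = 0.170965
  V(0,+0) = exp(-r*dt) * [p_u*0.170965 + p_m*0.073834 + p_d*0.011142] = 0.078362

Answer: Price = V(0,0) = 0.0784


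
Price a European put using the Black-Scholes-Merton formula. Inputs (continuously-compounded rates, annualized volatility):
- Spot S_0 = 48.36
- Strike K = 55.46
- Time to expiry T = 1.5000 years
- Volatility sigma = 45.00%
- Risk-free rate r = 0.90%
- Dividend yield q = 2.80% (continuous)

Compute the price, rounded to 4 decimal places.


d1 = (ln(S/K) + (r - q + 0.5*sigma^2) * T) / (sigma * sqrt(T)) = -0.02470177
d2 = d1 - sigma * sqrt(T) = -0.57583696
exp(-rT) = 0.98659072; exp(-qT) = 0.95886978
P = K * exp(-rT) * N(-d2) - S_0 * exp(-qT) * N(-d1)
N(-d1) = 0.50985358; N(-d2) = 0.71763731
P = 55.4600 * 0.98659072 * 0.71763731 - 48.3600 * 0.95886978 * 0.50985358 = 15.6241

Answer: Price = 15.6241


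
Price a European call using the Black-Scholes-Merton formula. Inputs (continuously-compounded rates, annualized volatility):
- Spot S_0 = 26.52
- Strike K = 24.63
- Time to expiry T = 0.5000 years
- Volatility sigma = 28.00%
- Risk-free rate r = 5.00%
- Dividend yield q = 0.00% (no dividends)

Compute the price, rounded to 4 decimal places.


d1 = (ln(S/K) + (r - q + 0.5*sigma^2) * T) / (sigma * sqrt(T)) = 0.59868687
d2 = d1 - sigma * sqrt(T) = 0.40069697
exp(-rT) = 0.97530991; exp(-qT) = 1.00000000
C = S_0 * exp(-qT) * N(d1) - K * exp(-rT) * N(d2)
N(d1) = 0.72530914; N(d2) = 0.65567838
C = 26.5200 * 1.00000000 * 0.72530914 - 24.6300 * 0.97530991 * 0.65567838 = 3.4846

Answer: Price = 3.4846


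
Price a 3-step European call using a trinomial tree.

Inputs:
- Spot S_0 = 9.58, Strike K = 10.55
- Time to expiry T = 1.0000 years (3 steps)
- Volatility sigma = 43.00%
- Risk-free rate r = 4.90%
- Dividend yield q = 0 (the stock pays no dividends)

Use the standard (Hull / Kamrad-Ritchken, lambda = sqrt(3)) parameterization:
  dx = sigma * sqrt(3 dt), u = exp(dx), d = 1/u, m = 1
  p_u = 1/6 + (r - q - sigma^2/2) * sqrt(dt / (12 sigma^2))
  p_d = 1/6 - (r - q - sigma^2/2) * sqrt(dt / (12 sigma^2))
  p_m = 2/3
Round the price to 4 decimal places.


Answer: Price = V(0,0) = 1.4381

Derivation:
dt = T/N = 0.333333; dx = sigma*sqrt(3*dt) = 0.430000
u = exp(dx) = 1.537258; d = 1/u = 0.650509
p_u = 0.149826, p_m = 0.666667, p_d = 0.183508
Discount per step: exp(-r*dt) = 0.983799
Stock lattice S(k, j) with j the centered position index:
  k=0: S(0,+0) = 9.5800
  k=1: S(1,-1) = 6.2319; S(1,+0) = 9.5800; S(1,+1) = 14.7269
  k=2: S(2,-2) = 4.0539; S(2,-1) = 6.2319; S(2,+0) = 9.5800; S(2,+1) = 14.7269; S(2,+2) = 22.6391
  k=3: S(3,-3) = 2.6371; S(3,-2) = 4.0539; S(3,-1) = 6.2319; S(3,+0) = 9.5800; S(3,+1) = 14.7269; S(3,+2) = 22.6391; S(3,+3) = 34.8021
Terminal payoffs V(N, j) = max(S_T - K, 0):
  V(3,-3) = 0.000000; V(3,-2) = 0.000000; V(3,-1) = 0.000000; V(3,+0) = 0.000000; V(3,+1) = 4.176927; V(3,+2) = 12.089079; V(3,+3) = 24.252095
Backward induction: V(k, j) = exp(-r*dt) * [p_u * V(k+1, j+1) + p_m * V(k+1, j) + p_d * V(k+1, j-1)]
  V(2,-2) = exp(-r*dt) * [p_u*0.000000 + p_m*0.000000 + p_d*0.000000] = 0.000000
  V(2,-1) = exp(-r*dt) * [p_u*0.000000 + p_m*0.000000 + p_d*0.000000] = 0.000000
  V(2,+0) = exp(-r*dt) * [p_u*4.176927 + p_m*0.000000 + p_d*0.000000] = 0.615672
  V(2,+1) = exp(-r*dt) * [p_u*12.089079 + p_m*4.176927 + p_d*0.000000] = 4.521415
  V(2,+2) = exp(-r*dt) * [p_u*24.252095 + p_m*12.089079 + p_d*4.176927] = 12.257617
  V(1,-1) = exp(-r*dt) * [p_u*0.615672 + p_m*0.000000 + p_d*0.000000] = 0.090749
  V(1,+0) = exp(-r*dt) * [p_u*4.521415 + p_m*0.615672 + p_d*0.000000] = 1.070247
  V(1,+1) = exp(-r*dt) * [p_u*12.257617 + p_m*4.521415 + p_d*0.615672] = 4.883346
  V(0,+0) = exp(-r*dt) * [p_u*4.883346 + p_m*1.070247 + p_d*0.090749] = 1.438119


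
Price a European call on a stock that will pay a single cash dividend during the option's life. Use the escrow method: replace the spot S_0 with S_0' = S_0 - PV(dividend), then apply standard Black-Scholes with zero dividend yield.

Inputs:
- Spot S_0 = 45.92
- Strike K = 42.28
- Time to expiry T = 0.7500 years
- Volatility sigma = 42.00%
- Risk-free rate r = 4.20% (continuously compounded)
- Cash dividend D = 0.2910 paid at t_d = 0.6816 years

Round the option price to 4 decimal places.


PV(D) = D * exp(-r * t_d) = 0.2910 * 0.97177868 = 0.28278759
S_0' = S_0 - PV(D) = 45.9200 - 0.28278759 = 45.63721241
d1 = (ln(S_0'/K) + (r + sigma^2/2)*T) / (sigma*sqrt(T)) = 0.47853893
d2 = d1 - sigma*sqrt(T) = 0.11480826
exp(-rT) = 0.96899096
N(d1) = 0.68386666; N(d2) = 0.54570145
C = S_0' * N(d1) - K * exp(-rT) * N(d2) = 45.63721241 * 0.68386666 - 42.2800 * 0.96899096 * 0.54570145 = 8.8530

Answer: Price = 8.8530


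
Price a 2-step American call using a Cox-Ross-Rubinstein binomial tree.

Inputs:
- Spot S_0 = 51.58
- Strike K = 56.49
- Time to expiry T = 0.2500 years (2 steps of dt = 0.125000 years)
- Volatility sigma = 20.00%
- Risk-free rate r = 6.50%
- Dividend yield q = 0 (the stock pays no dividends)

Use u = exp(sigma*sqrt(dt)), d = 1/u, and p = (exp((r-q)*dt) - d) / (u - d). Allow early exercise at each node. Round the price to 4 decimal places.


Answer: Price = V(0,0) = 0.8392

Derivation:
dt = T/N = 0.125000
u = exp(sigma*sqrt(dt)) = 1.073271; d = 1/u = 0.931731
p = (exp((r-q)*dt) - d) / (u - d) = 0.539968
Discount per step: exp(-r*dt) = 0.991908
Stock lattice S(k, i) with i counting down-moves:
  k=0: S(0,0) = 51.5800
  k=1: S(1,0) = 55.3593; S(1,1) = 48.0587
  k=2: S(2,0) = 59.4155; S(2,1) = 51.5800; S(2,2) = 44.7778
Terminal payoffs V(N, i) = max(S_T - K, 0):
  V(2,0) = 2.925513; V(2,1) = 0.000000; V(2,2) = 0.000000
Backward induction: V(k, i) = exp(-r*dt) * [p * V(k+1, i) + (1-p) * V(k+1, i+1)]; then take max(V_cont, immediate exercise) for American.
  V(1,0) = exp(-r*dt) * [p*2.925513 + (1-p)*0.000000] = 1.566901; exercise = 0.000000; V(1,0) = max -> 1.566901
  V(1,1) = exp(-r*dt) * [p*0.000000 + (1-p)*0.000000] = 0.000000; exercise = 0.000000; V(1,1) = max -> 0.000000
  V(0,0) = exp(-r*dt) * [p*1.566901 + (1-p)*0.000000] = 0.839230; exercise = 0.000000; V(0,0) = max -> 0.839230


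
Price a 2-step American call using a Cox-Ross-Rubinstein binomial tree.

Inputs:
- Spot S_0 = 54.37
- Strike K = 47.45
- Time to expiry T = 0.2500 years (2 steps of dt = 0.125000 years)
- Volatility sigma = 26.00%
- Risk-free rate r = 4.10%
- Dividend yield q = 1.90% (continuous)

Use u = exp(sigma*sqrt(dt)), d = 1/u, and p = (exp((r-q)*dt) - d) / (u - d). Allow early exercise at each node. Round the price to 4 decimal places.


dt = T/N = 0.125000
u = exp(sigma*sqrt(dt)) = 1.096281; d = 1/u = 0.912175
p = (exp((r-q)*dt) - d) / (u - d) = 0.491993
Discount per step: exp(-r*dt) = 0.994888
Stock lattice S(k, i) with i counting down-moves:
  k=0: S(0,0) = 54.3700
  k=1: S(1,0) = 59.6048; S(1,1) = 49.5949
  k=2: S(2,0) = 65.3437; S(2,1) = 54.3700; S(2,2) = 45.2392
Terminal payoffs V(N, i) = max(S_T - K, 0):
  V(2,0) = 17.893652; V(2,1) = 6.920000; V(2,2) = 0.000000
Backward induction: V(k, i) = exp(-r*dt) * [p * V(k+1, i) + (1-p) * V(k+1, i+1)]; then take max(V_cont, immediate exercise) for American.
  V(1,0) = exp(-r*dt) * [p*17.893652 + (1-p)*6.920000] = 12.255984; exercise = 12.154818; V(1,0) = max -> 12.255984
  V(1,1) = exp(-r*dt) * [p*6.920000 + (1-p)*0.000000] = 3.387186; exercise = 2.144932; V(1,1) = max -> 3.387186
  V(0,0) = exp(-r*dt) * [p*12.255984 + (1-p)*3.387186] = 7.710950; exercise = 6.920000; V(0,0) = max -> 7.710950

Answer: Price = V(0,0) = 7.7110
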